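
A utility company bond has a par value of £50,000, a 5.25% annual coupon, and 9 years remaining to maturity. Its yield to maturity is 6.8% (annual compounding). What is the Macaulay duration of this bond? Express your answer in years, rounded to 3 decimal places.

Periodic yield y = 0.068. Discount each cash flow and weight by its year:
  t   CF        PV=CF/(1+0.068)^t    t·PV
  1     2,625.00     2,457.8652     2,457.8652
  2     2,625.00     2,301.3719     4,602.7438
  3     2,625.00     2,154.8426     6,464.5278
  4     2,625.00     2,017.6429     8,070.5715
  5     2,625.00     1,889.1787     9,445.8936
  6     2,625.00     1,768.8939    10,613.3636
  7     2,625.00     1,656.2677    11,593.8741
  8     2,625.00     1,550.8125    12,406.4998
  9    52,625.00    29,110.5784   261,995.2056
  Σ                 44,907.4538   327,650.5448
Price P = Σ PV = 44,907.4538.
Macaulay duration = Σ(t·PV) / P = 327,650.5448 / 44,907.4538 = 7.29613 years.

7.296 years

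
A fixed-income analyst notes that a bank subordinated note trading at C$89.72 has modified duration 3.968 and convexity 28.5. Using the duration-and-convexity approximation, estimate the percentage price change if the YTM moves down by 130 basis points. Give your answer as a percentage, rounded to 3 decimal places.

+5.399%

Duration effect: -D_mod·Δy = -3.968 × (-0.013) = +0.051584
Convexity effect: ½·C·(Δy)² = 0.5 × 28.5 × (-0.013)² = +0.00240825
ΔP/P ≈ +0.051584 + 0.00240825 = +0.05399225
= +5.399225%.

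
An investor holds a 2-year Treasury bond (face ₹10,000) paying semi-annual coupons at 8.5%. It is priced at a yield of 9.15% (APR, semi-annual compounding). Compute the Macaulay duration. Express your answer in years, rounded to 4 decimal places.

1.8802 years

Periodic yield y = 0.04575. Discount each cash flow and weight by its period:
  t   CF        PV=CF/(1+0.04575)^t    t·PV
  1       425.00       406.4069       406.4069
  2       425.00       388.6272       777.2544
  3       425.00       371.6253     1,114.8760
  4    10,425.00     8,716.9503    34,867.8013
  Σ                  9,883.6097    37,166.3385
Price P = Σ PV = 9,883.6097.
Macaulay duration = Σ(t·PV) / P = 37,166.3385 / 9,883.6097 = 3.76040 half-year periods.
In years: 3.76040 / 2 = 1.88020 years.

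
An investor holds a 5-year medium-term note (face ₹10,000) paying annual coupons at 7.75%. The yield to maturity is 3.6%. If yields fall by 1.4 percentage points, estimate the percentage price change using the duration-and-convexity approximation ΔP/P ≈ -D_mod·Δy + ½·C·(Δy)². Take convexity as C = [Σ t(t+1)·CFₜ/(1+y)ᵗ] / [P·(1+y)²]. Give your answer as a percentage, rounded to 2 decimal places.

With y = 0.036:
  t   CF        PV=CF/(1+0.036)^t    t·PV        t(t+1)·PV
  1       775.00       748.0695       748.0695       1,496.1390
  2       775.00       722.0748     1,444.1496       4,332.4488
  3       775.00       696.9834     2,090.9502       8,363.8008
  4       775.00       672.7639     2,691.0556      13,455.2780
  5    10,775.00     9,028.5603    45,142.8014     270,856.8083
  Σ                 11,868.4519    52,117.0263     298,504.4750
P = 11,868.4519; D_Mac = 4.39122 yrs; D_mod = 4.23863 yrs; C = 23.43351.
Duration effect: -4.23863 × (-0.014) = +0.059341
Convexity effect: 0.5 × 23.43351 × (-0.014)² = +0.0022965
ΔP/P ≈ +0.059341 + 0.0022965 = +0.061637 = +6.1637%.

+6.16%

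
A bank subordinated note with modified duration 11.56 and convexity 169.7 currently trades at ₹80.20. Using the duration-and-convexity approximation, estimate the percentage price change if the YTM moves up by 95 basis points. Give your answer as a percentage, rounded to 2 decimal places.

Duration effect: -D_mod·Δy = -11.56 × (+0.0095) = -0.109820
Convexity effect: ½·C·(Δy)² = 0.5 × 169.7 × (0.0095)² = +0.0076577125
ΔP/P ≈ -0.109820 + 0.0076577125 = -0.1021622875
= -10.21622875%.

-10.22%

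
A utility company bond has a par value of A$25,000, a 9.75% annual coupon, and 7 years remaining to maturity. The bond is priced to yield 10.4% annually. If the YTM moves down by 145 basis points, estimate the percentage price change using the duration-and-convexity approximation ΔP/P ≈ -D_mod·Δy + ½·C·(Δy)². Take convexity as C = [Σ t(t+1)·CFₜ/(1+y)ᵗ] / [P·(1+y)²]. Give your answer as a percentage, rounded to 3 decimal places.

With y = 0.104:
  t   CF        PV=CF/(1+0.104)^t    t·PV        t(t+1)·PV
  1     2,437.50     2,207.8804     2,207.8804       4,415.7609
  2     2,437.50     1,999.8917     3,999.7834      11,999.3502
  3     2,437.50     1,811.4961     5,434.4883      21,737.9532
  4     2,437.50     1,640.8479     6,563.3917      32,816.9584
  5     2,437.50     1,486.2753     7,431.3764      44,588.2587
  6     2,437.50     1,346.2638     8,077.5831      56,543.0817
  7    27,437.50    13,726.5382    96,085.7676     768,686.1406
  Σ                 24,219.1935   129,800.2709     940,787.5037
P = 24,219.1935; D_Mac = 5.35940 yrs; D_mod = 4.85453 yrs; C = 31.87086.
Duration effect: -4.85453 × (-0.0145) = +0.070391
Convexity effect: 0.5 × 31.87086 × (-0.0145)² = +0.0033504
ΔP/P ≈ +0.070391 + 0.0033504 = +0.073741 = +7.3741%.

+7.374%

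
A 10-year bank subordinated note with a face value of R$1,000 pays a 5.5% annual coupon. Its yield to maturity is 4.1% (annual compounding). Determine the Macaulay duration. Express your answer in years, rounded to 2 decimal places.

Periodic yield y = 0.041. Discount each cash flow and weight by its year:
  t   CF        PV=CF/(1+0.041)^t    t·PV
  1        55.00        52.8338        52.8338
  2        55.00        50.7529       101.5059
  3        55.00        48.7540       146.2621
  4        55.00        46.8338       187.3354
  5        55.00        44.9893       224.9464
  6        55.00        43.2174       259.3042
  7        55.00        41.5152       290.6067
  8        55.00        39.8802       319.0413
  9        55.00        38.3095       344.7852
  10    1,055.00       705.9032     7,059.0322
  Σ                  1,112.9894     8,985.6531
Price P = Σ PV = 1,112.9894.
Macaulay duration = Σ(t·PV) / P = 8,985.6531 / 1,112.9894 = 8.07344 years.

8.07 years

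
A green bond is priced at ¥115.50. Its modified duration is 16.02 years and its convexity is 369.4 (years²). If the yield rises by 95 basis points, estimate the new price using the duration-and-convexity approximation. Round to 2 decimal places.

¥99.85

Duration effect: -D_mod·Δy = -16.02 × (+0.0095) = -0.152190
Convexity effect: ½·C·(Δy)² = 0.5 × 369.4 × (0.0095)² = +0.016669175
ΔP/P ≈ -0.152190 + 0.016669175 = -0.135520825
New price ≈ 115.50 × (1 - 0.135520825) = 99.8473447125.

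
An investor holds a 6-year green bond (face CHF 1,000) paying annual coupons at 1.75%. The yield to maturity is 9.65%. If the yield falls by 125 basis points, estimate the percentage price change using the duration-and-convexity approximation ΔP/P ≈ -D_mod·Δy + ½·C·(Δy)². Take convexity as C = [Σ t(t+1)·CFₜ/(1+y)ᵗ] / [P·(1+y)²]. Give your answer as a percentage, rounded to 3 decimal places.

With y = 0.0965:
  t   CF        PV=CF/(1+0.0965)^t    t·PV        t(t+1)·PV
  1        17.50        15.9599        15.9599          31.9197
  2        17.50        14.5553        29.1106          87.3317
  3        17.50        13.2743        39.8229         159.2918
  4        17.50        12.1061        48.4243         242.1216
  5        17.50        11.0407        55.2033         331.2197
  6     1,017.50       585.4403     3,512.6417      24,588.4919
  Σ                    652.3765     3,701.1627      25,440.3764
P = 652.3765; D_Mac = 5.67335 yrs; D_mod = 5.17406 yrs; C = 32.43456.
Duration effect: -5.17406 × (-0.0125) = +0.064676
Convexity effect: 0.5 × 32.43456 × (-0.0125)² = +0.0025339
ΔP/P ≈ +0.064676 + 0.0025339 = +0.067210 = +6.7210%.

+6.721%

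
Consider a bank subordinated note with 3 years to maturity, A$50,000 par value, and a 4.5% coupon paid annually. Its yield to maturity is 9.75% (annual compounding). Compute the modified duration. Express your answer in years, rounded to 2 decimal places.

2.61 years

Periodic yield y = 0.0975. First find Macaulay duration:
  t   CF        PV=CF/(1+0.0975)^t    t·PV
  1     2,250.00     2,050.1139     2,050.1139
  2     2,250.00     1,867.9853     3,735.9707
  3    52,250.00    39,525.0755   118,575.2265
  Σ                 43,443.1747   124,361.3110
P = 43,443.1747; Macaulay duration = 124,361.3110 / 43,443.1747 = 2.86262 years.
Modified duration = D_Mac / (1 + y) = 2.86262 / 1.0975 = 2.60831 years.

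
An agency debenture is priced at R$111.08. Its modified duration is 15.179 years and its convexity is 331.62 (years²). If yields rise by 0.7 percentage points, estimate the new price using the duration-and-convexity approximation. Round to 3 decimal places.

Duration effect: -D_mod·Δy = -15.179 × (+0.007) = -0.106253
Convexity effect: ½·C·(Δy)² = 0.5 × 331.62 × (0.007)² = +0.00812469
ΔP/P ≈ -0.106253 + 0.00812469 = -0.09812831
New price ≈ 111.08 × (1 - 0.09812831) = 100.1799073252.

R$100.180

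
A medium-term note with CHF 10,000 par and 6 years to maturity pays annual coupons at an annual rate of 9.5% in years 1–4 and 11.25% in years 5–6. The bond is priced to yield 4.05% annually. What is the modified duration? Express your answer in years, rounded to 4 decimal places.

4.8043 years

Periodic yield y = 0.0405. First find Macaulay duration:
  t   CF        PV=CF/(1+0.0405)^t    t·PV
  1       950.00       913.0226       913.0226
  2       950.00       877.4845     1,754.9689
  3       950.00       843.3296     2,529.9888
  4       950.00       810.5042     3,242.0168
  5     1,125.00       922.4484     4,612.2422
  6    11,125.00     8,766.9295    52,601.5768
  Σ                 13,133.7188    65,653.8161
P = 13,133.7188; Macaulay duration = 65,653.8161 / 13,133.7188 = 4.99887 years.
Modified duration = D_Mac / (1 + y) = 4.99887 / 1.0405 = 4.80430 years.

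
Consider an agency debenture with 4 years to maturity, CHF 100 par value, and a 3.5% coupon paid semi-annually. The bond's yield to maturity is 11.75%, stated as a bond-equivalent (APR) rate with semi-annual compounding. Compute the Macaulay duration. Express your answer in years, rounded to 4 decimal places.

3.7207 years

Periodic yield y = 0.05875. Discount each cash flow and weight by its period:
  t   CF        PV=CF/(1+0.05875)^t    t·PV
  1         1.75         1.6529         1.6529
  2         1.75         1.5612         3.1223
  3         1.75         1.4745         4.4236
  4         1.75         1.3927         5.5709
  5         1.75         1.3154         6.5772
  6         1.75         1.2424         7.4547
  7         1.75         1.1735         8.2145
  8       101.75        64.4447       515.5574
  Σ                     74.2574       552.5735
Price P = Σ PV = 74.2574.
Macaulay duration = Σ(t·PV) / P = 552.5735 / 74.2574 = 7.44133 half-year periods.
In years: 7.44133 / 2 = 3.72066 years.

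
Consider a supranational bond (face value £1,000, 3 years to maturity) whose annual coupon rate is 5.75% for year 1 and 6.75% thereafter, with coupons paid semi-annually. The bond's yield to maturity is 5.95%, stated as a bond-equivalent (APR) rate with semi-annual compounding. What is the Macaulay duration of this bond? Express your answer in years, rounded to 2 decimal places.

Periodic yield y = 0.02975. Discount each cash flow and weight by its period:
  t   CF        PV=CF/(1+0.02975)^t    t·PV
  1        28.75        27.9194        27.9194
  2        28.75        27.1128        54.2256
  3        33.75        30.9085        92.7256
  4        33.75        30.0156       120.0623
  5        33.75        29.1484       145.7420
  6     1,033.75       867.0112     5,202.0673
  Σ                  1,012.1159     5,642.7422
Price P = Σ PV = 1,012.1159.
Macaulay duration = Σ(t·PV) / P = 5,642.7422 / 1,012.1159 = 5.57519 half-year periods.
In years: 5.57519 / 2 = 2.78760 years.

2.79 years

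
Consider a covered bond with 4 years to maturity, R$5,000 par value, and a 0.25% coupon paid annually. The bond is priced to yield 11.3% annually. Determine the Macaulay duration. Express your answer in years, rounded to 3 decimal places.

Periodic yield y = 0.113. Discount each cash flow and weight by its year:
  t   CF        PV=CF/(1+0.113)^t    t·PV
  1        12.50        11.2309        11.2309
  2        12.50        10.0907        20.1813
  3        12.50         9.0662        27.1986
  4     5,012.50     3,266.4328    13,065.7312
  Σ                  3,296.8206    13,124.3420
Price P = Σ PV = 3,296.8206.
Macaulay duration = Σ(t·PV) / P = 13,124.3420 / 3,296.8206 = 3.98091 years.

3.981 years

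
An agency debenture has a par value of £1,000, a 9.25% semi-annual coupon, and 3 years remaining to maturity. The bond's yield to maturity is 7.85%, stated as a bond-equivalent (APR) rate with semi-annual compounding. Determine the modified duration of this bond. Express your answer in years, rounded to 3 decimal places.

2.592 years

Periodic yield y = 0.03925. First find Macaulay duration:
  t   CF        PV=CF/(1+0.03925)^t    t·PV
  1        46.25        44.5032        44.5032
  2        46.25        42.8225        85.6449
  3        46.25        41.2052       123.6155
  4        46.25        39.6489       158.5958
  5        46.25        38.1515       190.7575
  6     1,046.25       830.4534     4,982.7205
  Σ                  1,036.7847     5,585.8374
P = 1,036.7847; Macaulay duration = 5,585.8374 / 1,036.7847 = 5.38765 half-year periods = 2.69383 years.
Modified duration = D_Mac / (1 + y) = 2.69383 / 1.03925 = 2.59209 years.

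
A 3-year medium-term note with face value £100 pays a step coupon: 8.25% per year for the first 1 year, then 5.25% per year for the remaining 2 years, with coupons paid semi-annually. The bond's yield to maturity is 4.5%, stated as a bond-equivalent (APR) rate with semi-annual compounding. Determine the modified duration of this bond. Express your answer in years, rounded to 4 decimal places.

Periodic yield y = 0.0225. First find Macaulay duration:
  t   CF        PV=CF/(1+0.0225)^t    t·PV
  1        4.125         4.0342         4.0342
  2        4.125         3.9455         7.8909
  3        2.625         2.4555         7.3665
  4        2.625         2.4015         9.6059
  5        2.625         2.3486        11.7431
  6      102.625        89.7994       538.7962
  Σ                    104.9846       579.4368
P = 104.9846; Macaulay duration = 579.4368 / 104.9846 = 5.51925 half-year periods = 2.75963 years.
Modified duration = D_Mac / (1 + y) = 2.75963 / 1.0225 = 2.69890 years.

2.6989 years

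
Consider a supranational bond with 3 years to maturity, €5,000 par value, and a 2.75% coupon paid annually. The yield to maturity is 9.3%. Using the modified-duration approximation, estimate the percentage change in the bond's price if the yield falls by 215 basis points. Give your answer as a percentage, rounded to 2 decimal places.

+5.73%

Periodic yield y = 0.093. Modified duration first:
  t   CF        PV=CF/(1+0.093)^t    t·PV
  1       137.50       125.8005       125.8005
  2       137.50       115.0966       230.1931
  3     5,137.50     3,934.5163    11,803.5489
  Σ                  4,175.4134    12,159.5426
P = 4,175.4134; D_Mac = 2.91218 yrs; D_mod = 2.91218/(1+0.093) = 2.66439 yrs.
ΔP/P ≈ -D_mod · Δy = -2.66439 × (-0.0215) = +0.057284 = +5.7284%.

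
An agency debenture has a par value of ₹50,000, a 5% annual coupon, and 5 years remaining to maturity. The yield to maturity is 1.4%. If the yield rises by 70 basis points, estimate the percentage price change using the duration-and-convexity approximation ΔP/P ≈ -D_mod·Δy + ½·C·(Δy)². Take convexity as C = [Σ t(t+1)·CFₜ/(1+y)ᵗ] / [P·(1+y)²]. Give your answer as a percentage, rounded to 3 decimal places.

-3.102%

With y = 0.014:
  t   CF        PV=CF/(1+0.014)^t    t·PV        t(t+1)·PV
  1     2,500.00     2,465.4832     2,465.4832       4,930.9665
  2     2,500.00     2,431.4430     4,862.8861      14,588.6582
  3     2,500.00     2,397.8728     7,193.6184      28,774.4738
  4     2,500.00     2,364.7661     9,459.0644      47,295.3218
  5    52,500.00    48,974.4456   244,872.2280   1,469,233.3681
  Σ                 58,634.0108   268,853.2801   1,564,822.7882
P = 58,634.0108; D_Mac = 4.58528 yrs; D_mod = 4.52197 yrs; C = 25.95611.
Duration effect: -4.52197 × (+0.007) = -0.031654
Convexity effect: 0.5 × 25.95611 × (0.007)² = +0.0006359
ΔP/P ≈ -0.031654 + 0.0006359 = -0.031018 = -3.1018%.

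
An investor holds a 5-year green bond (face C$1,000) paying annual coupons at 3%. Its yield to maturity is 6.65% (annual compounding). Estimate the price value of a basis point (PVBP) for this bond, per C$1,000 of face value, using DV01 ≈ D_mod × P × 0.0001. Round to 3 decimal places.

C$0.373

Periodic yield y = 0.0665.
  t   CF        PV=CF/(1+0.0665)^t    t·PV
  1        30.00        28.1294        28.1294
  2        30.00        26.3754        52.7509
  3        30.00        24.7308        74.1925
  4        30.00        23.1888        92.7551
  5     1,030.00       746.5054     3,732.5268
  Σ                    848.9298     3,980.3546
P = 848.9298; D_Mac = 4.68867 yrs; D_mod = 4.39632 yrs.
DV01 ≈ 4.39632 × 848.9298 × 0.0001 = 0.373217.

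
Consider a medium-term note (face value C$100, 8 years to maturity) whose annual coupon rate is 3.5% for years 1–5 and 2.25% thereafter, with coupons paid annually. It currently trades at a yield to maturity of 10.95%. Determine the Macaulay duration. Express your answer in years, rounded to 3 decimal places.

Periodic yield y = 0.1095. Discount each cash flow and weight by its year:
  t   CF        PV=CF/(1+0.1095)^t    t·PV
  1         3.50         3.1546         3.1546
  2         3.50         2.8432         5.6865
  3         3.50         2.5626         7.6879
  4         3.50         2.3097         9.2389
  5         3.50         2.0818        10.4088
  6         2.25         1.2062         7.2372
  7         2.25         1.0872         7.6101
  8       102.25        44.5292       356.2336
  Σ                     59.7745       407.2575
Price P = Σ PV = 59.7745.
Macaulay duration = Σ(t·PV) / P = 407.2575 / 59.7745 = 6.81323 years.

6.813 years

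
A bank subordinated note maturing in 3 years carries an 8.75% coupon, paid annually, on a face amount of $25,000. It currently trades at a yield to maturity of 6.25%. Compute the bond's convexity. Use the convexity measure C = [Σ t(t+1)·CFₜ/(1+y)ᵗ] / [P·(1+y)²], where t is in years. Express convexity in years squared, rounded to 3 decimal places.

9.560

With y = 0.0625:
  t   CF        PV=CF/(1+0.0625)^t    t·PV        t(t+1)·PV
  1     2,187.50     2,058.8235     2,058.8235       4,117.6471
  2     2,187.50     1,937.7163     3,875.4325      11,626.2976
  3    27,187.50    22,666.3953    67,999.1858     271,996.7433
  Σ                 26,662.9351    73,933.4419     287,740.6880
P = 26,662.9351.
Convexity = Σ t(t+1)·PV / [P·(1+y)²] = 287,740.6880 / (26,662.9351 × 1.128906) = 9.55951.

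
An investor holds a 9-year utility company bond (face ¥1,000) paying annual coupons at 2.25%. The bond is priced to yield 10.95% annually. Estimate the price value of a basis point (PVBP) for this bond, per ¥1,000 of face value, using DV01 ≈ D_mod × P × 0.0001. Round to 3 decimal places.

Periodic yield y = 0.1095.
  t   CF        PV=CF/(1+0.1095)^t    t·PV
  1        22.50        20.2794        20.2794
  2        22.50        18.2780        36.5559
  3        22.50        16.4741        49.4222
  4        22.50        14.8482        59.3927
  5        22.50        13.3828        66.9138
  6        22.50        12.0620        72.3719
  7        22.50        10.8715        76.1008
  8        22.50         9.7986        78.3888
  9     1,022.50       401.3447     3,612.1025
  Σ                    517.3392     4,071.5281
P = 517.3392; D_Mac = 7.87013 yrs; D_mod = 7.09340 yrs.
DV01 ≈ 7.09340 × 517.3392 × 0.0001 = 0.366970.

¥0.367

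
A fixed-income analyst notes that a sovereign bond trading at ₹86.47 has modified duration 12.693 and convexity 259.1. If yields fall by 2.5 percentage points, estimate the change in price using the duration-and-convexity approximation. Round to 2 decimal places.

Duration effect: -D_mod·Δy = -12.693 × (-0.025) = +0.317325
Convexity effect: ½·C·(Δy)² = 0.5 × 259.1 × (-0.025)² = +0.08096875
ΔP/P ≈ +0.317325 + 0.08096875 = +0.39829375
ΔP ≈ 86.47 × (+0.39829375) = +34.4404605625.

+₹34.44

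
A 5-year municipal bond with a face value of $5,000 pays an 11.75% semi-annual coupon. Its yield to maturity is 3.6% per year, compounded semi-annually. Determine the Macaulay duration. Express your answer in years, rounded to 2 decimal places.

4.10 years

Periodic yield y = 0.018. Discount each cash flow and weight by its period:
  t   CF        PV=CF/(1+0.018)^t    t·PV
  1       293.75       288.5560       288.5560
  2       293.75       283.4538       566.9076
  3       293.75       278.4419       835.3256
  4       293.75       273.5185     1,094.0741
  5       293.75       268.6823     1,343.4113
  6       293.75       263.9315     1,583.5889
  7       293.75       259.2647     1,814.8531
  8       293.75       254.6805     2,037.4438
  9       293.75       250.1773     2,251.5956
  10    5,293.75     4,428.7957    44,287.9571
  Σ                  6,849.5022    56,103.7131
Price P = Σ PV = 6,849.5022.
Macaulay duration = Σ(t·PV) / P = 56,103.7131 / 6,849.5022 = 8.19092 half-year periods.
In years: 8.19092 / 2 = 4.09546 years.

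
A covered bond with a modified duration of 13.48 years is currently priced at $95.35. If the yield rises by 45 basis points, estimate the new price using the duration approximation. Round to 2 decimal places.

Duration approximation: ΔP/P ≈ -D_mod · Δy = -13.48 × (+0.0045) = -0.060660.
New price ≈ 95.35 × (1 - 0.060660) = 89.566069.

$89.57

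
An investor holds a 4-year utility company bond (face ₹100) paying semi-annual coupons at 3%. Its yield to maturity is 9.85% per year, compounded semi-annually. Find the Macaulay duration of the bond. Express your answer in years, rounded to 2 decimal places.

3.77 years

Periodic yield y = 0.04925. Discount each cash flow and weight by its period:
  t   CF        PV=CF/(1+0.04925)^t    t·PV
  1         1.50         1.4296         1.4296
  2         1.50         1.3625         2.7250
  3         1.50         1.2985         3.8956
  4         1.50         1.2376         4.9503
  5         1.50         1.1795         5.8975
  6         1.50         1.1241         6.7448
  7         1.50         1.0714         7.4996
  8       101.50        69.0930       552.7442
  Σ                     77.7962       585.8866
Price P = Σ PV = 77.7962.
Macaulay duration = Σ(t·PV) / P = 585.8866 / 77.7962 = 7.53104 half-year periods.
In years: 7.53104 / 2 = 3.76552 years.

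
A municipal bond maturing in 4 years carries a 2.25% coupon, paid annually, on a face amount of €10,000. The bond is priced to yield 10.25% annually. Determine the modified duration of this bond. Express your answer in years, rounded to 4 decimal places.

Periodic yield y = 0.1025. First find Macaulay duration:
  t   CF        PV=CF/(1+0.1025)^t    t·PV
  1       225.00       204.0816       204.0816
  2       225.00       185.1081       370.2161
  3       225.00       167.8985       503.6954
  4    10,225.00     6,920.6825    27,682.7299
  Σ                  7,477.7706    28,760.7230
P = 7,477.7706; Macaulay duration = 28,760.7230 / 7,477.7706 = 3.84616 years.
Modified duration = D_Mac / (1 + y) = 3.84616 / 1.1025 = 3.48858 years.

3.4886 years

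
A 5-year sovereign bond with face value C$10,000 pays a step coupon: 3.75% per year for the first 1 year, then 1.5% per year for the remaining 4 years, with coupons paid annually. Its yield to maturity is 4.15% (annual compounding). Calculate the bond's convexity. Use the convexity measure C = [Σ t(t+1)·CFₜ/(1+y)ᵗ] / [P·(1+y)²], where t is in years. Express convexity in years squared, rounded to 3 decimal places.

25.917

With y = 0.0415:
  t   CF        PV=CF/(1+0.0415)^t    t·PV        t(t+1)·PV
  1       375.00       360.0576       360.0576         720.1152
  2       150.00       138.2842       276.5685         829.7055
  3       150.00       132.7741       398.3224       1,593.2895
  4       150.00       127.4836       509.9342       2,549.6711
  5    10,150.00     8,282.6569    41,413.2844     248,479.7066
  Σ                  9,041.2564    42,958.1671     254,172.4878
P = 9,041.2564.
Convexity = Σ t(t+1)·PV / [P·(1+y)²] = 254,172.4878 / (9,041.2564 × 1.084722) = 25.91679.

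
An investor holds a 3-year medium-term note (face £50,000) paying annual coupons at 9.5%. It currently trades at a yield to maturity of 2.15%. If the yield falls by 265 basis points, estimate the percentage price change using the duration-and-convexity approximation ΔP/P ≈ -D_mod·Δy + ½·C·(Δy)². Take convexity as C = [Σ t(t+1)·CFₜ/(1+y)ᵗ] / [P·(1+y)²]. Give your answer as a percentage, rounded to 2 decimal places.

With y = 0.0215:
  t   CF        PV=CF/(1+0.0215)^t    t·PV        t(t+1)·PV
  1     4,750.00     4,650.0245     4,650.0245       9,300.0489
  2     4,750.00     4,552.1532     9,104.3064      27,312.9191
  3    54,750.00    51,365.2032   154,095.6096     616,382.4385
  Σ                 60,567.3809   167,849.9405     652,995.4066
P = 60,567.3809; D_Mac = 2.77129 yrs; D_mod = 2.71296 yrs; C = 10.33224.
Duration effect: -2.71296 × (-0.0265) = +0.071894
Convexity effect: 0.5 × 10.33224 × (-0.0265)² = +0.0036279
ΔP/P ≈ +0.071894 + 0.0036279 = +0.075521 = +7.5521%.

+7.55%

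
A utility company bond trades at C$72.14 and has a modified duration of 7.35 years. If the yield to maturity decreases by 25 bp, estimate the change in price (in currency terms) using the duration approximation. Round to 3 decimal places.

Duration approximation: ΔP/P ≈ -D_mod · Δy = -7.35 × (-0.0025) = +0.018375.
ΔP ≈ 72.14 × (+0.018375) = +1.3255725.

+C$1.326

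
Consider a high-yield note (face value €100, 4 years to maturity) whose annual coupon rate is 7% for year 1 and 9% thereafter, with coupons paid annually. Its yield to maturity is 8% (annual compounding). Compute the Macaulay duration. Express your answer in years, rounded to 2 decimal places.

3.59 years

Periodic yield y = 0.08. Discount each cash flow and weight by its year:
  t   CF        PV=CF/(1+0.08)^t    t·PV
  1         7.00         6.4815         6.4815
  2         9.00         7.7160        15.4321
  3         9.00         7.1445        21.4335
  4       109.00        80.1183       320.4730
  Σ                    101.4603       363.8201
Price P = Σ PV = 101.4603.
Macaulay duration = Σ(t·PV) / P = 363.8201 / 101.4603 = 3.58584 years.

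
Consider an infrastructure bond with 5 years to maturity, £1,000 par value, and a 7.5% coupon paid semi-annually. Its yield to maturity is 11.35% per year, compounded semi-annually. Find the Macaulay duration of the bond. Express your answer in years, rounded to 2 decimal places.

4.19 years

Periodic yield y = 0.05675. Discount each cash flow and weight by its period:
  t   CF        PV=CF/(1+0.05675)^t    t·PV
  1        37.50        35.4862        35.4862
  2        37.50        33.5805        67.1609
  3        37.50        31.7771        95.3314
  4        37.50        30.0706       120.2824
  5        37.50        28.4557       142.2787
  6        37.50        26.9276       161.5656
  7        37.50        25.4815       178.3707
  8        37.50        24.1131       192.9049
  9        37.50        22.8182       205.3636
  10    1,037.50       597.4004     5,974.0044
  Σ                    856.1110     7,172.7489
Price P = Σ PV = 856.1110.
Macaulay duration = Σ(t·PV) / P = 7,172.7489 / 856.1110 = 8.37829 half-year periods.
In years: 8.37829 / 2 = 4.18915 years.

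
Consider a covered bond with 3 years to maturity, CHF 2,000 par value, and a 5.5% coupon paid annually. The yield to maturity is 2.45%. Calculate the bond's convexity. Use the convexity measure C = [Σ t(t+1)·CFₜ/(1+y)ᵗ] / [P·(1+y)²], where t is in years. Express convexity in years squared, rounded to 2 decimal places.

With y = 0.0245:
  t   CF        PV=CF/(1+0.0245)^t    t·PV        t(t+1)·PV
  1       110.00       107.3694       107.3694         214.7389
  2       110.00       104.8018       209.6036         628.8108
  3     2,110.00     1,962.2149     5,886.6447      23,546.5787
  Σ                  2,174.3861     6,203.6177      24,390.1284
P = 2,174.3861.
Convexity = Σ t(t+1)·PV / [P·(1+y)²] = 24,390.1284 / (2,174.3861 × 1.049600) = 10.68694.

10.69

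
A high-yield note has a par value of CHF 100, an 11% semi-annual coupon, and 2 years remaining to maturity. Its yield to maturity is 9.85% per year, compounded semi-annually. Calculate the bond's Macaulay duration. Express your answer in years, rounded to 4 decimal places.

1.8507 years

Periodic yield y = 0.04925. Discount each cash flow and weight by its period:
  t   CF        PV=CF/(1+0.04925)^t    t·PV
  1         5.50         5.2418         5.2418
  2         5.50         4.9958         9.9916
  3         5.50         4.7613        14.2839
  4       105.50        87.0435       348.1742
  Σ                    102.0425       377.6915
Price P = Σ PV = 102.0425.
Macaulay duration = Σ(t·PV) / P = 377.6915 / 102.0425 = 3.70132 half-year periods.
In years: 3.70132 / 2 = 1.85066 years.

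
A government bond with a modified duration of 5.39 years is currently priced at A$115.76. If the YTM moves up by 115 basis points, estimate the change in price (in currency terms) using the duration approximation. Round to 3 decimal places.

-A$7.175

Duration approximation: ΔP/P ≈ -D_mod · Δy = -5.39 × (+0.0115) = -0.061985.
ΔP ≈ 115.76 × (-0.061985) = -7.1753836.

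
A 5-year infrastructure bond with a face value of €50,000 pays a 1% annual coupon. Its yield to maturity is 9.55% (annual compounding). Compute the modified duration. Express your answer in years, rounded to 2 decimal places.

Periodic yield y = 0.0955. First find Macaulay duration:
  t   CF        PV=CF/(1+0.0955)^t    t·PV
  1       500.00       456.4126       456.4126
  2       500.00       416.6249       833.2498
  3       500.00       380.3057     1,140.9172
  4       500.00       347.1526     1,388.6106
  5    50,500.00    32,005.8576   160,029.2880
  Σ                 33,606.3535   163,848.4782
P = 33,606.3535; Macaulay duration = 163,848.4782 / 33,606.3535 = 4.87552 years.
Modified duration = D_Mac / (1 + y) = 4.87552 / 1.0955 = 4.45050 years.

4.45 years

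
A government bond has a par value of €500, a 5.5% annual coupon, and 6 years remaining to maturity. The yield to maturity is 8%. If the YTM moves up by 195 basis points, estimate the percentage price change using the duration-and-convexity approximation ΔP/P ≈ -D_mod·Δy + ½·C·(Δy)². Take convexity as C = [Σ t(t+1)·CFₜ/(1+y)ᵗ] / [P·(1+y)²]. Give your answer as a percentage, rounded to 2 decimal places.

-8.85%

With y = 0.08:
  t   CF        PV=CF/(1+0.08)^t    t·PV        t(t+1)·PV
  1        27.50        25.4630        25.4630          50.9259
  2        27.50        23.5768        47.1536         141.4609
  3        27.50        21.8304        65.4912         261.9646
  4        27.50        20.2133        80.8533         404.2664
  5        27.50        18.7160        93.5802         561.4811
  6       527.50       332.4145     1,994.4869      13,961.4081
  Σ                    442.2140     2,307.0281      15,381.5071
P = 442.2140; D_Mac = 5.21699 yrs; D_mod = 4.83055 yrs; C = 29.82077.
Duration effect: -4.83055 × (+0.0195) = -0.094196
Convexity effect: 0.5 × 29.82077 × (0.0195)² = +0.0056697
ΔP/P ≈ -0.094196 + 0.0056697 = -0.088526 = -8.8526%.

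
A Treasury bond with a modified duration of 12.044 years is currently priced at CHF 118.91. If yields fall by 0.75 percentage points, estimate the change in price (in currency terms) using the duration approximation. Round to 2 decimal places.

+CHF 10.74

Duration approximation: ΔP/P ≈ -D_mod · Δy = -12.044 × (-0.0075) = +0.090330.
ΔP ≈ 118.91 × (+0.090330) = +10.7411403.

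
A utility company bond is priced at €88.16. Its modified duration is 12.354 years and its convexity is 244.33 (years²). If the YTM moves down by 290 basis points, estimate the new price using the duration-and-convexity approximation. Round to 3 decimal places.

Duration effect: -D_mod·Δy = -12.354 × (-0.029) = +0.358266
Convexity effect: ½·C·(Δy)² = 0.5 × 244.33 × (-0.029)² = +0.102740765
ΔP/P ≈ +0.358266 + 0.102740765 = +0.461006765
New price ≈ 88.16 × (1 + 0.461006765) = 128.8023564024.

€128.802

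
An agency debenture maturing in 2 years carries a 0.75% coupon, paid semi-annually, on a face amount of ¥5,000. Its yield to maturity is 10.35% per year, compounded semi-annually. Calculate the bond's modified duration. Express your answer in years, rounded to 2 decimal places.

1.89 years

Periodic yield y = 0.05175. First find Macaulay duration:
  t   CF        PV=CF/(1+0.05175)^t    t·PV
  1        18.75        17.8274        17.8274
  2        18.75        16.9503        33.9005
  3        18.75        16.1162        48.3487
  4     5,018.75     4,101.5261    16,406.1044
  Σ                  4,152.4200    16,506.1811
P = 4,152.4200; Macaulay duration = 16,506.1811 / 4,152.4200 = 3.97508 half-year periods = 1.98754 years.
Modified duration = D_Mac / (1 + y) = 1.98754 / 1.05175 = 1.88974 years.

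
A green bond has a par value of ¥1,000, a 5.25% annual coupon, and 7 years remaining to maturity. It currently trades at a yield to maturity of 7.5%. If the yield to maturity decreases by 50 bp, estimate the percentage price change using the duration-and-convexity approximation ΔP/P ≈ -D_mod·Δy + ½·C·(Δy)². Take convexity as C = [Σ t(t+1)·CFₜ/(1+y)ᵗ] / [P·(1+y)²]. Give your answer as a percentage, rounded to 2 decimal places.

With y = 0.075:
  t   CF        PV=CF/(1+0.075)^t    t·PV        t(t+1)·PV
  1        52.50        48.8372        48.8372          97.6744
  2        52.50        45.4300        90.8599         272.5798
  3        52.50        42.2604       126.7813         507.1252
  4        52.50        39.3120       157.2481         786.2406
  5        52.50        36.5693       182.8466       1,097.0798
  6        52.50        34.0180       204.1079       1,428.7551
  7     1,052.50       634.3995     4,440.7967      35,526.3739
  Σ                    880.8265     5,251.4778      39,715.8288
P = 880.8265; D_Mac = 5.96199 yrs; D_mod = 5.54604 yrs; C = 39.01722.
Duration effect: -5.54604 × (-0.005) = +0.027730
Convexity effect: 0.5 × 39.01722 × (-0.005)² = +0.0004877
ΔP/P ≈ +0.027730 + 0.0004877 = +0.028218 = +2.8218%.

+2.82%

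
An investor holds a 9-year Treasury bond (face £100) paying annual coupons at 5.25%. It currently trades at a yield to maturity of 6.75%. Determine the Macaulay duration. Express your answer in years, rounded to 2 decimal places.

7.30 years

Periodic yield y = 0.0675. Discount each cash flow and weight by its year:
  t   CF        PV=CF/(1+0.0675)^t    t·PV
  1         5.25         4.9180         4.9180
  2         5.25         4.6071         9.2141
  3         5.25         4.3157        12.9472
  4         5.25         4.0429        16.1714
  5         5.25         3.7872        18.9361
  6         5.25         3.5477        21.2865
  7         5.25         3.3234        23.2639
  8         5.25         3.1133        24.9061
  9       105.25        58.4670       526.2034
  Σ                     90.1224       657.8467
Price P = Σ PV = 90.1224.
Macaulay duration = Σ(t·PV) / P = 657.8467 / 90.1224 = 7.29948 years.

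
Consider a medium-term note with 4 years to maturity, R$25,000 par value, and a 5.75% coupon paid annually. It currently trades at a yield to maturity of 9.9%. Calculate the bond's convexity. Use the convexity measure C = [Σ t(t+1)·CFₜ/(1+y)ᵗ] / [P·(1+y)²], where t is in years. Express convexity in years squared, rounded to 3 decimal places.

With y = 0.099:
  t   CF        PV=CF/(1+0.099)^t    t·PV        t(t+1)·PV
  1     1,437.50     1,308.0073     1,308.0073       2,616.0146
  2     1,437.50     1,190.1795     2,380.3590       7,141.0770
  3     1,437.50     1,082.9659     3,248.8977      12,995.5906
  4    26,437.50    18,122.9802    72,491.9206     362,459.6032
  Σ                 21,704.1328    79,429.1846     385,212.2854
P = 21,704.1328.
Convexity = Σ t(t+1)·PV / [P·(1+y)²] = 385,212.2854 / (21,704.1328 × 1.207801) = 14.69475.

14.695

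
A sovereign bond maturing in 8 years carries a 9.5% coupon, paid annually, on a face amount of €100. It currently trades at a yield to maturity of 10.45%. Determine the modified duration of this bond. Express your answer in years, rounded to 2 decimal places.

5.33 years

Periodic yield y = 0.1045. First find Macaulay duration:
  t   CF        PV=CF/(1+0.1045)^t    t·PV
  1         9.50         8.6012         8.6012
  2         9.50         7.7874        15.5748
  3         9.50         7.0506        21.1518
  4         9.50         6.3835        25.5341
  5         9.50         5.7796        28.8978
  6         9.50         5.2327        31.3964
  7         9.50         4.7377        33.1636
  8       109.50        49.4411       395.5290
  Σ                     95.0138       559.8488
P = 95.0138; Macaulay duration = 559.8488 / 95.0138 = 5.89229 years.
Modified duration = D_Mac / (1 + y) = 5.89229 / 1.1045 = 5.33480 years.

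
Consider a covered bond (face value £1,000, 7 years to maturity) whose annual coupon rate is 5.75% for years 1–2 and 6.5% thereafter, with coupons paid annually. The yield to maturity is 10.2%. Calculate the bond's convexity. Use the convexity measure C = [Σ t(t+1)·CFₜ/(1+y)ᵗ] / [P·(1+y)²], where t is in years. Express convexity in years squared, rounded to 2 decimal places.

35.46

With y = 0.102:
  t   CF        PV=CF/(1+0.102)^t    t·PV        t(t+1)·PV
  1        57.50        52.1779        52.1779         104.3557
  2        57.50        47.3483        94.6967         284.0900
  3        65.00        48.5701       145.7102         582.8406
  4        65.00        44.0745       176.2978         881.4892
  5        65.00        39.9950       199.9749       1,199.8491
  6        65.00        36.2931       217.7585       1,524.3092
  7     1,065.00       539.6081     3,777.2566      30,218.0526
  Σ                    808.0668     4,663.8724      34,794.9865
P = 808.0668.
Convexity = Σ t(t+1)·PV / [P·(1+y)²] = 34,794.9865 / (808.0668 × 1.214404) = 35.45734.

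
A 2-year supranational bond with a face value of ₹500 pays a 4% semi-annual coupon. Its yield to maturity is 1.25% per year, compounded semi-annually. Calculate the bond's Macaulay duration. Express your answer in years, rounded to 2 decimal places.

Periodic yield y = 0.00625. Discount each cash flow and weight by its period:
  t   CF        PV=CF/(1+0.00625)^t    t·PV
  1        10.00         9.9379         9.9379
  2        10.00         9.8762        19.7523
  3        10.00         9.8148        29.4445
  4       510.00       497.4468     1,989.7870
  Σ                    527.0756     2,048.9217
Price P = Σ PV = 527.0756.
Macaulay duration = Σ(t·PV) / P = 2,048.9217 / 527.0756 = 3.88734 half-year periods.
In years: 3.88734 / 2 = 1.94367 years.

1.94 years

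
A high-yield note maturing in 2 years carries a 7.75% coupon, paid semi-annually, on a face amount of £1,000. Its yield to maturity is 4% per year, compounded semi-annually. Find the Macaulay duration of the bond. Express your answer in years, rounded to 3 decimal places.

1.895 years

Periodic yield y = 0.02. Discount each cash flow and weight by its period:
  t   CF        PV=CF/(1+0.02)^t    t·PV
  1        38.75        37.9902        37.9902
  2        38.75        37.2453        74.4906
  3        38.75        36.5150       109.5450
  4     1,038.75       959.6444     3,838.5777
  Σ                  1,071.3949     4,060.6035
Price P = Σ PV = 1,071.3949.
Macaulay duration = Σ(t·PV) / P = 4,060.6035 / 1,071.3949 = 3.79002 half-year periods.
In years: 3.79002 / 2 = 1.89501 years.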